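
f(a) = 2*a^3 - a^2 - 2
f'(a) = 6*a^2 - 2*a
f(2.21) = 14.70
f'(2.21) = 24.88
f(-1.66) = -13.90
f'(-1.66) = 19.85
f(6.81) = 583.27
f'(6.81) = 264.64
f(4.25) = 133.47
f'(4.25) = 99.88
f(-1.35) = -8.74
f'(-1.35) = 13.64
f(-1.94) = -20.37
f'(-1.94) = 26.46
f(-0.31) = -2.16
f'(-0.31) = 1.20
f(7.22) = 698.61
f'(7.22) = 298.33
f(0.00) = -2.00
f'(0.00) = 0.00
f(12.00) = 3310.00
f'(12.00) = 840.00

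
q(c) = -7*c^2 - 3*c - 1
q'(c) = -14*c - 3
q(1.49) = -21.01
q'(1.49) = -23.86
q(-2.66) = -42.55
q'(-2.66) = 34.24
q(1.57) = -22.96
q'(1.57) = -24.98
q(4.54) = -158.90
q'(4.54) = -66.56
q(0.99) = -10.83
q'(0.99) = -16.86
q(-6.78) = -302.44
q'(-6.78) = 91.92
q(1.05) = -11.87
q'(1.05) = -17.70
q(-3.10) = -58.97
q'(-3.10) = 40.40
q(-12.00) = -973.00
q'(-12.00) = 165.00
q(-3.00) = -55.00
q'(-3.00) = 39.00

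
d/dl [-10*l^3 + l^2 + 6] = 2*l*(1 - 15*l)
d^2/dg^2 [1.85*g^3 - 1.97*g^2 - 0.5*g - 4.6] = 11.1*g - 3.94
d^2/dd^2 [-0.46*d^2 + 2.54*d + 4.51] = -0.920000000000000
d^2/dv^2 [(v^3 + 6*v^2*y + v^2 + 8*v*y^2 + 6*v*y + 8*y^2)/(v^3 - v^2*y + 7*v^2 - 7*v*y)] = 2*(v^2*(3*v + 6*y + 1)*(v^2 - v*y + 7*v - 7*y)^2 - v*((3*v - y + 7)*(v^3 + 6*v^2*y + v^2 + 8*v*y^2 + 6*v*y + 8*y^2) + (3*v^2 - 2*v*y + 14*v - 7*y)*(3*v^2 + 12*v*y + 2*v + 8*y^2 + 6*y))*(v^2 - v*y + 7*v - 7*y) + (3*v^2 - 2*v*y + 14*v - 7*y)^2*(v^3 + 6*v^2*y + v^2 + 8*v*y^2 + 6*v*y + 8*y^2))/(v^3*(v^2 - v*y + 7*v - 7*y)^3)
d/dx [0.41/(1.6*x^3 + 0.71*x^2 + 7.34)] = x*(-1.968*x - 0.5822)/(1.6*x^3 + 0.71*x^2 + 7.34)^2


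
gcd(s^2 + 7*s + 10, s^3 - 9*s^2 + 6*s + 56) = s + 2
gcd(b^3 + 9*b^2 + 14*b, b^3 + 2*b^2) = b^2 + 2*b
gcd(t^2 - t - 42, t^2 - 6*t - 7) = t - 7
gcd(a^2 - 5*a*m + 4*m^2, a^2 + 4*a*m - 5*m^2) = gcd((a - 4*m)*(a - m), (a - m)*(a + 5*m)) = a - m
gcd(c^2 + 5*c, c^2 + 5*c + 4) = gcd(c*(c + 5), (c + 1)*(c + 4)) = 1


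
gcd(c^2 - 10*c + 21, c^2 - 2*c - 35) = c - 7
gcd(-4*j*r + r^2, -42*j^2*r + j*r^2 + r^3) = r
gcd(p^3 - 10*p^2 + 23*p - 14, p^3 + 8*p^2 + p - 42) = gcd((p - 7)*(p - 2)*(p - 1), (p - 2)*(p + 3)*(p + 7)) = p - 2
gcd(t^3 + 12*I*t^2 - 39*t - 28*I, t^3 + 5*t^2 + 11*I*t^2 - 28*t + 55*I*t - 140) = t^2 + 11*I*t - 28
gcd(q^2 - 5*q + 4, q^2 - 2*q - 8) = q - 4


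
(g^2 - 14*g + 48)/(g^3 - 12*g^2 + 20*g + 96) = 1/(g + 2)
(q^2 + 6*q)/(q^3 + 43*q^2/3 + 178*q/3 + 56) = 3*q/(3*q^2 + 25*q + 28)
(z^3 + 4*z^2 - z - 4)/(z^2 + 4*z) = z - 1/z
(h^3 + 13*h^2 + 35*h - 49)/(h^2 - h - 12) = (-h^3 - 13*h^2 - 35*h + 49)/(-h^2 + h + 12)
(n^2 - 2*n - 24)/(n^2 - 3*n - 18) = (n + 4)/(n + 3)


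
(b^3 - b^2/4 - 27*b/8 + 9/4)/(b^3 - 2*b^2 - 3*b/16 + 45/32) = 4*(4*b^2 + 5*b - 6)/(16*b^2 - 8*b - 15)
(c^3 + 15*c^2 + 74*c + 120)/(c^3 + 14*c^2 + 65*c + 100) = (c + 6)/(c + 5)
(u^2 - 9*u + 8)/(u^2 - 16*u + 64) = (u - 1)/(u - 8)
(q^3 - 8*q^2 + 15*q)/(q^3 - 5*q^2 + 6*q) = (q - 5)/(q - 2)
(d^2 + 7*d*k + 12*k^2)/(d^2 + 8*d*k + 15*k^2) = (d + 4*k)/(d + 5*k)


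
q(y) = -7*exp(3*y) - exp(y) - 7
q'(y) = -21*exp(3*y) - exp(y)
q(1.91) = -2169.54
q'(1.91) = -6474.11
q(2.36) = -8333.37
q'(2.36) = -24957.93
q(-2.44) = -7.09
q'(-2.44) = -0.10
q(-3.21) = -7.04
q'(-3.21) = -0.04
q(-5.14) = -7.01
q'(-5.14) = -0.01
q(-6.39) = -7.00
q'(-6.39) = -0.00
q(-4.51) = -7.01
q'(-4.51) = -0.01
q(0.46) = -36.41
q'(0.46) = -85.06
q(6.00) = -459620194.39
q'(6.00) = -1378859755.31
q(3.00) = -56748.67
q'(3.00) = -170184.85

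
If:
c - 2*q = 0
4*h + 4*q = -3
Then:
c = 2*q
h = -q - 3/4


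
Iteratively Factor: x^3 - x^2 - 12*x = (x - 4)*(x^2 + 3*x) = (x - 4)*(x + 3)*(x)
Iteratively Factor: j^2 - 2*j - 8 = (j - 4)*(j + 2)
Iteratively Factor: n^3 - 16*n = (n - 4)*(n^2 + 4*n) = n*(n - 4)*(n + 4)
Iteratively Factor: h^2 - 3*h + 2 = (h - 2)*(h - 1)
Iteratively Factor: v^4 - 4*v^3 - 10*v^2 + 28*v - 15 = (v + 3)*(v^3 - 7*v^2 + 11*v - 5) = (v - 1)*(v + 3)*(v^2 - 6*v + 5) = (v - 1)^2*(v + 3)*(v - 5)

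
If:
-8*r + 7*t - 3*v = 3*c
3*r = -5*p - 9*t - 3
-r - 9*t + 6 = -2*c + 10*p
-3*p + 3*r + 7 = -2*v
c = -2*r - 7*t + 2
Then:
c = 8194/621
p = 647/207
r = -6136/621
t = 760/621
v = 3314/207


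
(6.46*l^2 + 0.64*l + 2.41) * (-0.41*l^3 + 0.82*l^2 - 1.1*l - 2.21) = -2.6486*l^5 + 5.0348*l^4 - 7.5693*l^3 - 13.0044*l^2 - 4.0654*l - 5.3261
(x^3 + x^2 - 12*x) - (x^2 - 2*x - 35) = x^3 - 10*x + 35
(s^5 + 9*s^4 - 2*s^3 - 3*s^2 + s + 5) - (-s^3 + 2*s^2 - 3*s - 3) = s^5 + 9*s^4 - s^3 - 5*s^2 + 4*s + 8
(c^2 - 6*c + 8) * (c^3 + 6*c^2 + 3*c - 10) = c^5 - 25*c^3 + 20*c^2 + 84*c - 80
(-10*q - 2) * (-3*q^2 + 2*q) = 30*q^3 - 14*q^2 - 4*q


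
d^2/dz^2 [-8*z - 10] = 0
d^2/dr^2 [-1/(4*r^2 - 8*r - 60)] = (-r^2 + 2*r + 4*(r - 1)^2 + 15)/(2*(-r^2 + 2*r + 15)^3)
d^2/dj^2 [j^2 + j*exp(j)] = j*exp(j) + 2*exp(j) + 2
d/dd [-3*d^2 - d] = -6*d - 1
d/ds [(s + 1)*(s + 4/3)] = 2*s + 7/3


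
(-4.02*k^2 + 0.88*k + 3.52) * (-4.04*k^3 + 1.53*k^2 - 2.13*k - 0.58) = 16.2408*k^5 - 9.7058*k^4 - 4.3118*k^3 + 5.8428*k^2 - 8.008*k - 2.0416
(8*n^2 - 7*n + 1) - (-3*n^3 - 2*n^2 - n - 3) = 3*n^3 + 10*n^2 - 6*n + 4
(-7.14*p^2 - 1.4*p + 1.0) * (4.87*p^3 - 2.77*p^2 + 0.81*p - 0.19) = -34.7718*p^5 + 12.9598*p^4 + 2.9646*p^3 - 2.5474*p^2 + 1.076*p - 0.19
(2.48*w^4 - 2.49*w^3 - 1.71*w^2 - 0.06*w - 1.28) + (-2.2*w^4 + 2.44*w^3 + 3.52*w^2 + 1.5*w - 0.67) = 0.28*w^4 - 0.0500000000000003*w^3 + 1.81*w^2 + 1.44*w - 1.95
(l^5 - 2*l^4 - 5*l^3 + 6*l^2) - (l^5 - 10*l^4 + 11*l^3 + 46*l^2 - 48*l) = 8*l^4 - 16*l^3 - 40*l^2 + 48*l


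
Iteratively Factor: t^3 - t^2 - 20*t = (t + 4)*(t^2 - 5*t) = t*(t + 4)*(t - 5)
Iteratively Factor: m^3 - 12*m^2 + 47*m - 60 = (m - 5)*(m^2 - 7*m + 12) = (m - 5)*(m - 3)*(m - 4)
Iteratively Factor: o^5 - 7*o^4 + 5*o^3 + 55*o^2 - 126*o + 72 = (o - 2)*(o^4 - 5*o^3 - 5*o^2 + 45*o - 36) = (o - 3)*(o - 2)*(o^3 - 2*o^2 - 11*o + 12) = (o - 3)*(o - 2)*(o + 3)*(o^2 - 5*o + 4) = (o - 3)*(o - 2)*(o - 1)*(o + 3)*(o - 4)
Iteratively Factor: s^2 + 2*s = (s)*(s + 2)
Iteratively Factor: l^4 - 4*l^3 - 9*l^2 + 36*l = (l + 3)*(l^3 - 7*l^2 + 12*l) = (l - 3)*(l + 3)*(l^2 - 4*l) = (l - 4)*(l - 3)*(l + 3)*(l)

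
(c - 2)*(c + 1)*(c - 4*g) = c^3 - 4*c^2*g - c^2 + 4*c*g - 2*c + 8*g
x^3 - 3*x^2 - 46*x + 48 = (x - 8)*(x - 1)*(x + 6)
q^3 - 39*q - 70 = (q - 7)*(q + 2)*(q + 5)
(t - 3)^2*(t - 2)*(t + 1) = t^4 - 7*t^3 + 13*t^2 + 3*t - 18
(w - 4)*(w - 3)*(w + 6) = w^3 - w^2 - 30*w + 72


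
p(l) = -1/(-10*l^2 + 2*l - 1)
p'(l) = -(20*l - 2)/(-10*l^2 + 2*l - 1)^2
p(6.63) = 0.00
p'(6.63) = -0.00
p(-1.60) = 0.03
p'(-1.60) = 0.04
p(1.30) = 0.07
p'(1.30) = -0.10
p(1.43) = 0.05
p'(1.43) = -0.08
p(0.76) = 0.19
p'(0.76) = -0.48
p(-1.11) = 0.06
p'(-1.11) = 0.10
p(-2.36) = 0.02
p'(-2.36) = 0.01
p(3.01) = 0.01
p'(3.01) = -0.01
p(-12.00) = 0.00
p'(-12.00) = 0.00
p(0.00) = 1.00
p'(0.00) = 2.00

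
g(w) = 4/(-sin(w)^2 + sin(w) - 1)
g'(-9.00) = 2.66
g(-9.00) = -2.53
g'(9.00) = 1.12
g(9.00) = -5.28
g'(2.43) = -1.55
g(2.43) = -5.17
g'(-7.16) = -1.17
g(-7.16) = -1.70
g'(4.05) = 1.09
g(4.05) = -1.66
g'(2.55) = -0.67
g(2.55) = -5.31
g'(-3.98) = -1.99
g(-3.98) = -4.94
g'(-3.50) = 1.87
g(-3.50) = -5.18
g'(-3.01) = 3.80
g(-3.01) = -3.48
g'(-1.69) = 0.16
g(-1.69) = -1.34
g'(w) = 4*(2*sin(w)*cos(w) - cos(w))/(-sin(w)^2 + sin(w) - 1)^2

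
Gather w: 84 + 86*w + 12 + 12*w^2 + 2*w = 12*w^2 + 88*w + 96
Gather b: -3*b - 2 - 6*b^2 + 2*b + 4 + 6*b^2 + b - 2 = 0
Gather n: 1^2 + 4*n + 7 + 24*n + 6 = 28*n + 14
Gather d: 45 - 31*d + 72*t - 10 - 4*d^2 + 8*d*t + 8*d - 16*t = -4*d^2 + d*(8*t - 23) + 56*t + 35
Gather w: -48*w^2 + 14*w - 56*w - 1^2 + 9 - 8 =-48*w^2 - 42*w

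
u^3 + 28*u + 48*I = (u - 6*I)*(u + 2*I)*(u + 4*I)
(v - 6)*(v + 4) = v^2 - 2*v - 24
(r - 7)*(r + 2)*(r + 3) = r^3 - 2*r^2 - 29*r - 42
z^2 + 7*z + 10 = (z + 2)*(z + 5)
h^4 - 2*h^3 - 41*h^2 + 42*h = h*(h - 7)*(h - 1)*(h + 6)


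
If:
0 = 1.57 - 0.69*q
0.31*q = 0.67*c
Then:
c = 1.05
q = 2.28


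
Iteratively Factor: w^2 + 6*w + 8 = (w + 2)*(w + 4)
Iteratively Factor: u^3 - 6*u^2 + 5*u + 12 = (u - 4)*(u^2 - 2*u - 3) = (u - 4)*(u - 3)*(u + 1)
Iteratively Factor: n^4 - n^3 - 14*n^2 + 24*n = (n + 4)*(n^3 - 5*n^2 + 6*n) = (n - 3)*(n + 4)*(n^2 - 2*n) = (n - 3)*(n - 2)*(n + 4)*(n)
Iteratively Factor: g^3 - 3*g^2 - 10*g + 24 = (g - 2)*(g^2 - g - 12) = (g - 2)*(g + 3)*(g - 4)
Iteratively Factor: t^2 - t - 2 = (t - 2)*(t + 1)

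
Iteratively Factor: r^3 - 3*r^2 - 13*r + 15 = (r - 1)*(r^2 - 2*r - 15) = (r - 5)*(r - 1)*(r + 3)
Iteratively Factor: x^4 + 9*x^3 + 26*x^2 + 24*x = (x + 4)*(x^3 + 5*x^2 + 6*x) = (x + 2)*(x + 4)*(x^2 + 3*x) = (x + 2)*(x + 3)*(x + 4)*(x)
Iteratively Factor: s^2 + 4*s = (s)*(s + 4)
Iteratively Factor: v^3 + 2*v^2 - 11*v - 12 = (v + 4)*(v^2 - 2*v - 3) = (v - 3)*(v + 4)*(v + 1)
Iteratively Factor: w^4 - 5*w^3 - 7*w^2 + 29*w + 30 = (w + 1)*(w^3 - 6*w^2 - w + 30) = (w + 1)*(w + 2)*(w^2 - 8*w + 15) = (w - 3)*(w + 1)*(w + 2)*(w - 5)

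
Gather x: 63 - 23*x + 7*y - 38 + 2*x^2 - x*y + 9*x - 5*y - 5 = 2*x^2 + x*(-y - 14) + 2*y + 20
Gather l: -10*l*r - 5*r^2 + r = -10*l*r - 5*r^2 + r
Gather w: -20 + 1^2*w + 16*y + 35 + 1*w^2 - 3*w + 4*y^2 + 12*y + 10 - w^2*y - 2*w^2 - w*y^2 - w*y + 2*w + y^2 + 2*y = w^2*(-y - 1) + w*(-y^2 - y) + 5*y^2 + 30*y + 25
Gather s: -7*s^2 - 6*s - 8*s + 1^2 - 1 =-7*s^2 - 14*s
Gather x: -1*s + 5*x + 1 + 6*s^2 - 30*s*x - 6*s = 6*s^2 - 7*s + x*(5 - 30*s) + 1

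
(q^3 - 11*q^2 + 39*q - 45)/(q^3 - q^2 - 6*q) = (q^2 - 8*q + 15)/(q*(q + 2))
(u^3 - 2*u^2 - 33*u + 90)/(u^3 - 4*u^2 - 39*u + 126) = (u - 5)/(u - 7)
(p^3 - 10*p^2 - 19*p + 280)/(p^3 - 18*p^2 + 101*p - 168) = (p + 5)/(p - 3)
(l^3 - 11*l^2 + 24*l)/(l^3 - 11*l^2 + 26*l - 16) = l*(l - 3)/(l^2 - 3*l + 2)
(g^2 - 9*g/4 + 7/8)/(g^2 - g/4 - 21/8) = (2*g - 1)/(2*g + 3)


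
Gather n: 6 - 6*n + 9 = 15 - 6*n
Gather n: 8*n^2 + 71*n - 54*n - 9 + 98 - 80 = 8*n^2 + 17*n + 9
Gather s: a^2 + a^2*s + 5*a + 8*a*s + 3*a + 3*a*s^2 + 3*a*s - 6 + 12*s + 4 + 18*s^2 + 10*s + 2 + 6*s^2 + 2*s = a^2 + 8*a + s^2*(3*a + 24) + s*(a^2 + 11*a + 24)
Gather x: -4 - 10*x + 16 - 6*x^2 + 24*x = -6*x^2 + 14*x + 12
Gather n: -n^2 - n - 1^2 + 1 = -n^2 - n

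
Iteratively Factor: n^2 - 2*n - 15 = (n - 5)*(n + 3)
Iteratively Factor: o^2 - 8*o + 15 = (o - 3)*(o - 5)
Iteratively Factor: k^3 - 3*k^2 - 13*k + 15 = (k - 5)*(k^2 + 2*k - 3) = (k - 5)*(k - 1)*(k + 3)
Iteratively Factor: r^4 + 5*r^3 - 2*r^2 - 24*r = (r - 2)*(r^3 + 7*r^2 + 12*r) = (r - 2)*(r + 3)*(r^2 + 4*r) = (r - 2)*(r + 3)*(r + 4)*(r)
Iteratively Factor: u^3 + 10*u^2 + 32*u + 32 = (u + 2)*(u^2 + 8*u + 16) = (u + 2)*(u + 4)*(u + 4)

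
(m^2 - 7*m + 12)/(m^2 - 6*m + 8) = (m - 3)/(m - 2)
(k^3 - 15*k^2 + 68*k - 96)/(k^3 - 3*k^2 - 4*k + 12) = (k^2 - 12*k + 32)/(k^2 - 4)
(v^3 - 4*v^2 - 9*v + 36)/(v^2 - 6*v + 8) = (v^2 - 9)/(v - 2)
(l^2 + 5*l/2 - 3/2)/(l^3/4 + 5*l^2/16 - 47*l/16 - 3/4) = 8*(2*l^2 + 5*l - 3)/(4*l^3 + 5*l^2 - 47*l - 12)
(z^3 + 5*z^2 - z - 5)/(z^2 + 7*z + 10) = (z^2 - 1)/(z + 2)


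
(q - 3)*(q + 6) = q^2 + 3*q - 18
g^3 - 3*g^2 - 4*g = g*(g - 4)*(g + 1)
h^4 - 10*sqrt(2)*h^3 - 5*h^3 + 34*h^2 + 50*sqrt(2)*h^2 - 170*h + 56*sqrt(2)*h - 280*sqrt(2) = (h - 5)*(h - 7*sqrt(2))*(h - 4*sqrt(2))*(h + sqrt(2))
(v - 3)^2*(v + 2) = v^3 - 4*v^2 - 3*v + 18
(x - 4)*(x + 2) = x^2 - 2*x - 8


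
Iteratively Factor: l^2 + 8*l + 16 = (l + 4)*(l + 4)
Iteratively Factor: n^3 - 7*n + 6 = (n - 2)*(n^2 + 2*n - 3) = (n - 2)*(n - 1)*(n + 3)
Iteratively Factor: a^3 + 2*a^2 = (a)*(a^2 + 2*a) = a*(a + 2)*(a)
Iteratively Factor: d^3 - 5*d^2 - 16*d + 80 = (d - 5)*(d^2 - 16) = (d - 5)*(d + 4)*(d - 4)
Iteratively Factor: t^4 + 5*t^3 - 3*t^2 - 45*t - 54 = (t + 3)*(t^3 + 2*t^2 - 9*t - 18) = (t + 3)^2*(t^2 - t - 6) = (t + 2)*(t + 3)^2*(t - 3)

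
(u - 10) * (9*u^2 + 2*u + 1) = 9*u^3 - 88*u^2 - 19*u - 10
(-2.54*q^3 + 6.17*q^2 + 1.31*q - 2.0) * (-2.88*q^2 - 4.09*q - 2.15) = 7.3152*q^5 - 7.381*q^4 - 23.5471*q^3 - 12.8634*q^2 + 5.3635*q + 4.3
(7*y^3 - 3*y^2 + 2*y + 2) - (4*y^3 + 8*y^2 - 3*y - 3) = 3*y^3 - 11*y^2 + 5*y + 5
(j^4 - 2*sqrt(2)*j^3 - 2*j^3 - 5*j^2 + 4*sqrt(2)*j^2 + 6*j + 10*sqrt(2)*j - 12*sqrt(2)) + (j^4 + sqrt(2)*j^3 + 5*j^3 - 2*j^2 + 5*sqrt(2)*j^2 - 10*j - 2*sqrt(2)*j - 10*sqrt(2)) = 2*j^4 - sqrt(2)*j^3 + 3*j^3 - 7*j^2 + 9*sqrt(2)*j^2 - 4*j + 8*sqrt(2)*j - 22*sqrt(2)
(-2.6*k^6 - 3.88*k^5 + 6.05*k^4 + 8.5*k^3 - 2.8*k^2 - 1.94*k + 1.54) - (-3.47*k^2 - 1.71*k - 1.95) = -2.6*k^6 - 3.88*k^5 + 6.05*k^4 + 8.5*k^3 + 0.67*k^2 - 0.23*k + 3.49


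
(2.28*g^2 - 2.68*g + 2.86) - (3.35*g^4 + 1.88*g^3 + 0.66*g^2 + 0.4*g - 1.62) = -3.35*g^4 - 1.88*g^3 + 1.62*g^2 - 3.08*g + 4.48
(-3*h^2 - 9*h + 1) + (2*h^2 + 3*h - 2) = -h^2 - 6*h - 1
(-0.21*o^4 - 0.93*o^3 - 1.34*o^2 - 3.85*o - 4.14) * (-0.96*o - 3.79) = 0.2016*o^5 + 1.6887*o^4 + 4.8111*o^3 + 8.7746*o^2 + 18.5659*o + 15.6906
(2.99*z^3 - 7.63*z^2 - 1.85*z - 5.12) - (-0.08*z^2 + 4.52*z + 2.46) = 2.99*z^3 - 7.55*z^2 - 6.37*z - 7.58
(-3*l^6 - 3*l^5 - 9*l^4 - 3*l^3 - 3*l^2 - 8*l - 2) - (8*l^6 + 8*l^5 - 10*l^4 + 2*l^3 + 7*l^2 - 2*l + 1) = -11*l^6 - 11*l^5 + l^4 - 5*l^3 - 10*l^2 - 6*l - 3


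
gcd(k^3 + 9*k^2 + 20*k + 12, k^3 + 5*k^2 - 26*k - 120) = k + 6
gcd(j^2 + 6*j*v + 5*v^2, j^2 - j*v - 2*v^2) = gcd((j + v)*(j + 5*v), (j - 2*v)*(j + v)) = j + v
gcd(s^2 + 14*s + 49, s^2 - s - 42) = 1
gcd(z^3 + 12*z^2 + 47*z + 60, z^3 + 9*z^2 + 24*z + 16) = z + 4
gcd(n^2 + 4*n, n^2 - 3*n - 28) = n + 4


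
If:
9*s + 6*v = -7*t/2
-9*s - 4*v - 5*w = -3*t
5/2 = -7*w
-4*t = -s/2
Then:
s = 75/98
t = 75/784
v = -3775/3136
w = -5/14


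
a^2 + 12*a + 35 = (a + 5)*(a + 7)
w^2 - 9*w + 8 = (w - 8)*(w - 1)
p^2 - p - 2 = (p - 2)*(p + 1)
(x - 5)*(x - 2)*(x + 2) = x^3 - 5*x^2 - 4*x + 20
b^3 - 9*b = b*(b - 3)*(b + 3)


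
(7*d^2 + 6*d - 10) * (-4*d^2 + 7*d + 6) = -28*d^4 + 25*d^3 + 124*d^2 - 34*d - 60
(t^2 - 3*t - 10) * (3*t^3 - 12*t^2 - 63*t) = 3*t^5 - 21*t^4 - 57*t^3 + 309*t^2 + 630*t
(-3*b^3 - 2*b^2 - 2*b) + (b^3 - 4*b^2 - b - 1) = -2*b^3 - 6*b^2 - 3*b - 1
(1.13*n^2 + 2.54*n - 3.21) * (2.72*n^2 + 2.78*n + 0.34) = 3.0736*n^4 + 10.0502*n^3 - 1.2858*n^2 - 8.0602*n - 1.0914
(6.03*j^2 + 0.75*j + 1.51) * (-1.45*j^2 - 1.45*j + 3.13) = -8.7435*j^4 - 9.831*j^3 + 15.5969*j^2 + 0.158*j + 4.7263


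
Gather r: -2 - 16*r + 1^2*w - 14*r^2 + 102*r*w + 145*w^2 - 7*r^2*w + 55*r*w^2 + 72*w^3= r^2*(-7*w - 14) + r*(55*w^2 + 102*w - 16) + 72*w^3 + 145*w^2 + w - 2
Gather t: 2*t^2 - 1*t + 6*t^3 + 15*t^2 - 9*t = 6*t^3 + 17*t^2 - 10*t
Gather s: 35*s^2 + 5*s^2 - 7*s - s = 40*s^2 - 8*s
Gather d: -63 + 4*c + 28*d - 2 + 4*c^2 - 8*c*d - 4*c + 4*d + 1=4*c^2 + d*(32 - 8*c) - 64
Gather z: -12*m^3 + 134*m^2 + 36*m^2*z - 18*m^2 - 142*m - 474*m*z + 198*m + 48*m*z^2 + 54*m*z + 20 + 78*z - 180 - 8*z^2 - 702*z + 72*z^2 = -12*m^3 + 116*m^2 + 56*m + z^2*(48*m + 64) + z*(36*m^2 - 420*m - 624) - 160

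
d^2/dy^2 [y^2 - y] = 2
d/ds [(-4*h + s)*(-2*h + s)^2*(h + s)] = 4*h^3 + 24*h^2*s - 21*h*s^2 + 4*s^3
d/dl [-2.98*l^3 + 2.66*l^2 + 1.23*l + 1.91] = -8.94*l^2 + 5.32*l + 1.23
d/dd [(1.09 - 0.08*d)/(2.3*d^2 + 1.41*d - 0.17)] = (0.184*d^2 - 5.014*d - 1.5233)/(5.29*d^4 + 6.486*d^3 + 1.2061*d^2 - 0.4794*d + 0.0289)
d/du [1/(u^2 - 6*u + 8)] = 2*(3 - u)/(u^2 - 6*u + 8)^2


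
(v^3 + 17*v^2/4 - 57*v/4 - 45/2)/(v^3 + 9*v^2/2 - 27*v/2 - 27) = (4*v + 5)/(2*(2*v + 3))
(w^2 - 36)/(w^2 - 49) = (w^2 - 36)/(w^2 - 49)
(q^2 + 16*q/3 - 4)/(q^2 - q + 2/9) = 3*(q + 6)/(3*q - 1)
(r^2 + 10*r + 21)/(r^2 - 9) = (r + 7)/(r - 3)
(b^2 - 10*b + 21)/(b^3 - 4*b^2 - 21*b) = (b - 3)/(b*(b + 3))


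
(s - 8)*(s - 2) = s^2 - 10*s + 16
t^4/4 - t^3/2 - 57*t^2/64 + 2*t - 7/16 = (t/4 + 1/2)*(t - 2)*(t - 7/4)*(t - 1/4)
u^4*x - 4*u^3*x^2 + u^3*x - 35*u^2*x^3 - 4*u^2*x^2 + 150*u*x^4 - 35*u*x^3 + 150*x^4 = (u - 5*x)^2*(u + 6*x)*(u*x + x)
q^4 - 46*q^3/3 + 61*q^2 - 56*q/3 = q*(q - 8)*(q - 7)*(q - 1/3)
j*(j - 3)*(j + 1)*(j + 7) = j^4 + 5*j^3 - 17*j^2 - 21*j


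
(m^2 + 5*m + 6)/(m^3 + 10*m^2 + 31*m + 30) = 1/(m + 5)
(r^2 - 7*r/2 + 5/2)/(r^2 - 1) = (r - 5/2)/(r + 1)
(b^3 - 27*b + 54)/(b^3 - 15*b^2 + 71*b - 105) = (b^2 + 3*b - 18)/(b^2 - 12*b + 35)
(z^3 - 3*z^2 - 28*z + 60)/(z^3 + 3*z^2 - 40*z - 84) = (z^2 + 3*z - 10)/(z^2 + 9*z + 14)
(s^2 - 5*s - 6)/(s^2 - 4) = (s^2 - 5*s - 6)/(s^2 - 4)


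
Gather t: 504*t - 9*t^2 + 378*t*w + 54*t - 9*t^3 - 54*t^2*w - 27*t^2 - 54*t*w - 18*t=-9*t^3 + t^2*(-54*w - 36) + t*(324*w + 540)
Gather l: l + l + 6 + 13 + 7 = 2*l + 26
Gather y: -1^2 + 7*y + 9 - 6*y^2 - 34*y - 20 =-6*y^2 - 27*y - 12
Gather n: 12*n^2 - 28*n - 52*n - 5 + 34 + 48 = 12*n^2 - 80*n + 77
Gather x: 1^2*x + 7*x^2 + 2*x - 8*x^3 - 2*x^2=-8*x^3 + 5*x^2 + 3*x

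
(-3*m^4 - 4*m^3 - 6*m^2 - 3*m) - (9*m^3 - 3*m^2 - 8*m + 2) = -3*m^4 - 13*m^3 - 3*m^2 + 5*m - 2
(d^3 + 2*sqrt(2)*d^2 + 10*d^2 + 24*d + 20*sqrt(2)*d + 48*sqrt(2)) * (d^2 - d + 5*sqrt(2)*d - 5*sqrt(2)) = d^5 + 9*d^4 + 7*sqrt(2)*d^4 + 34*d^3 + 63*sqrt(2)*d^3 + 98*sqrt(2)*d^2 + 156*d^2 - 168*sqrt(2)*d + 280*d - 480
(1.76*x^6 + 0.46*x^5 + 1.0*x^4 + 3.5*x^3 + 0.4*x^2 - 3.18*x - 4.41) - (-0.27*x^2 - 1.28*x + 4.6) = 1.76*x^6 + 0.46*x^5 + 1.0*x^4 + 3.5*x^3 + 0.67*x^2 - 1.9*x - 9.01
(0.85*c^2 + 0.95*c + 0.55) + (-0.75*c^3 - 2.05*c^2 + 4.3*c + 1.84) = -0.75*c^3 - 1.2*c^2 + 5.25*c + 2.39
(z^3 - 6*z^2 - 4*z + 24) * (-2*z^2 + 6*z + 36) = -2*z^5 + 18*z^4 + 8*z^3 - 288*z^2 + 864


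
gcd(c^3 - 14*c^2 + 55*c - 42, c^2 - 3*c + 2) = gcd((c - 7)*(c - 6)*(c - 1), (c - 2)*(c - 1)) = c - 1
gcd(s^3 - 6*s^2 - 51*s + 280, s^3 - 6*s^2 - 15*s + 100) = s - 5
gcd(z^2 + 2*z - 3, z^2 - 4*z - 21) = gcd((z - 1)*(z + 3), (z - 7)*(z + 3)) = z + 3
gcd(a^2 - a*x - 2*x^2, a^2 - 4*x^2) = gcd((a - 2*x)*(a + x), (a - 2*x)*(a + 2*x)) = -a + 2*x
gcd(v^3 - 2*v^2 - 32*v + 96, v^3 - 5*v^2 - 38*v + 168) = v^2 + 2*v - 24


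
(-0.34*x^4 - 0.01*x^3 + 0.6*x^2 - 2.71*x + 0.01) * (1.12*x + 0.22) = -0.3808*x^5 - 0.086*x^4 + 0.6698*x^3 - 2.9032*x^2 - 0.585*x + 0.0022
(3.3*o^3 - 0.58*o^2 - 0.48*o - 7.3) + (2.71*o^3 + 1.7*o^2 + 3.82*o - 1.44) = 6.01*o^3 + 1.12*o^2 + 3.34*o - 8.74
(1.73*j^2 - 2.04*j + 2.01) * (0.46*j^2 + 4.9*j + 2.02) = 0.7958*j^4 + 7.5386*j^3 - 5.5768*j^2 + 5.7282*j + 4.0602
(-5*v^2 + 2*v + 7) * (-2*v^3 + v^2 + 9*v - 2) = 10*v^5 - 9*v^4 - 57*v^3 + 35*v^2 + 59*v - 14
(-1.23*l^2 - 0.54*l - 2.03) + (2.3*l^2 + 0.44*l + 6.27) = 1.07*l^2 - 0.1*l + 4.24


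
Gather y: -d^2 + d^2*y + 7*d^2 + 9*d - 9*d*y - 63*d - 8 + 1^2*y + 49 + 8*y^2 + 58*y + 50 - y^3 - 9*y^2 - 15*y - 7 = 6*d^2 - 54*d - y^3 - y^2 + y*(d^2 - 9*d + 44) + 84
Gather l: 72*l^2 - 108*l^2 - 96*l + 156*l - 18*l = -36*l^2 + 42*l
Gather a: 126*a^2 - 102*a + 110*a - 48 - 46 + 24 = 126*a^2 + 8*a - 70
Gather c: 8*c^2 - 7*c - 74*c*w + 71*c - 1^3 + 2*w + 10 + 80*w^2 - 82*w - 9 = 8*c^2 + c*(64 - 74*w) + 80*w^2 - 80*w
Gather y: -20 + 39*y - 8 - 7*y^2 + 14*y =-7*y^2 + 53*y - 28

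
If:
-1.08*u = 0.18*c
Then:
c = -6.0*u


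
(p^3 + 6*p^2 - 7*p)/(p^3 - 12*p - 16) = p*(-p^2 - 6*p + 7)/(-p^3 + 12*p + 16)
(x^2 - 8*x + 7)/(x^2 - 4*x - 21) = (x - 1)/(x + 3)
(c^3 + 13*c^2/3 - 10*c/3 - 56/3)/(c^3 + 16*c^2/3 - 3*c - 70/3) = (c + 4)/(c + 5)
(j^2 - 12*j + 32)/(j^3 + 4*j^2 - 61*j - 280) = (j - 4)/(j^2 + 12*j + 35)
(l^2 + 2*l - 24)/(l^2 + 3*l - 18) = (l - 4)/(l - 3)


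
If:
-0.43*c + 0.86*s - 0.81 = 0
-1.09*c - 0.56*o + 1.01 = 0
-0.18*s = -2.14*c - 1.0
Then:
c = -0.41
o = 2.59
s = 0.74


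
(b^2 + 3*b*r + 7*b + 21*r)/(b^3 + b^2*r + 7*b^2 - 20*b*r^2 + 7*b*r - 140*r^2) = (-b - 3*r)/(-b^2 - b*r + 20*r^2)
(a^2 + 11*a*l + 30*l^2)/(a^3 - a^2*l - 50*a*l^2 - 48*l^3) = (a + 5*l)/(a^2 - 7*a*l - 8*l^2)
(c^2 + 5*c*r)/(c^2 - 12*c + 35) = c*(c + 5*r)/(c^2 - 12*c + 35)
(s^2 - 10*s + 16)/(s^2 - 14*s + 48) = (s - 2)/(s - 6)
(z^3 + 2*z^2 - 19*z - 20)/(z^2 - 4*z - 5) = (z^2 + z - 20)/(z - 5)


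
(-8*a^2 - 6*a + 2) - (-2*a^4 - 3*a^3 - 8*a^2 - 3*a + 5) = 2*a^4 + 3*a^3 - 3*a - 3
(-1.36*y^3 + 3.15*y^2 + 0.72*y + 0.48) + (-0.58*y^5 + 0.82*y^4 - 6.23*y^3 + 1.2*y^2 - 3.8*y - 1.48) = -0.58*y^5 + 0.82*y^4 - 7.59*y^3 + 4.35*y^2 - 3.08*y - 1.0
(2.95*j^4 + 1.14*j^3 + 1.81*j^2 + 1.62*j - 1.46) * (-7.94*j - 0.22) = -23.423*j^5 - 9.7006*j^4 - 14.6222*j^3 - 13.261*j^2 + 11.236*j + 0.3212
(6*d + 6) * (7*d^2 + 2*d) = 42*d^3 + 54*d^2 + 12*d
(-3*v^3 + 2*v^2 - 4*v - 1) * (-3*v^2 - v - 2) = 9*v^5 - 3*v^4 + 16*v^3 + 3*v^2 + 9*v + 2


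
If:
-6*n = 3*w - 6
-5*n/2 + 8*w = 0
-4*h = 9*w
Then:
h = -45/74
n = 32/37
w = 10/37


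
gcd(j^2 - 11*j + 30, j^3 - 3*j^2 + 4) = 1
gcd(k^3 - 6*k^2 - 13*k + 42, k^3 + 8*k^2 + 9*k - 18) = k + 3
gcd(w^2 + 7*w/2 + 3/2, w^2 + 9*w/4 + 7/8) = w + 1/2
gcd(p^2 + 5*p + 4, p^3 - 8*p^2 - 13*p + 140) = p + 4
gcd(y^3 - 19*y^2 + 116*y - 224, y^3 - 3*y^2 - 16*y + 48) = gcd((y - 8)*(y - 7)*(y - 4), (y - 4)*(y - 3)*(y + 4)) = y - 4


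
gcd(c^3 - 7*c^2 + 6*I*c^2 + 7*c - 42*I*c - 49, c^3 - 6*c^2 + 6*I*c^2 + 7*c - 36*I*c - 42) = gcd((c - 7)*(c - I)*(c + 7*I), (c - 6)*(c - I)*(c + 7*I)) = c^2 + 6*I*c + 7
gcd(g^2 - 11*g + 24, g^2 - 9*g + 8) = g - 8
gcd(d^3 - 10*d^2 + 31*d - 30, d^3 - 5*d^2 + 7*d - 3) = d - 3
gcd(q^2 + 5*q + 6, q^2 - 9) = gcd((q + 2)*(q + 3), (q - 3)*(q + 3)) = q + 3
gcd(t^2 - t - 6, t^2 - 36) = 1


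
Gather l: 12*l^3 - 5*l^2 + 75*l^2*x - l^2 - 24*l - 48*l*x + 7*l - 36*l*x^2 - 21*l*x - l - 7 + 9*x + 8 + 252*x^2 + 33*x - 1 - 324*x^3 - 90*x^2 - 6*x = 12*l^3 + l^2*(75*x - 6) + l*(-36*x^2 - 69*x - 18) - 324*x^3 + 162*x^2 + 36*x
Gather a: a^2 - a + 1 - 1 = a^2 - a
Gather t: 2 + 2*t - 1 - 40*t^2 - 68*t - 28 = -40*t^2 - 66*t - 27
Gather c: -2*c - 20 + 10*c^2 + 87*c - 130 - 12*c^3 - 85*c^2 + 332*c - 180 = -12*c^3 - 75*c^2 + 417*c - 330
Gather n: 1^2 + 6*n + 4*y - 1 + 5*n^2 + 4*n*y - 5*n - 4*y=5*n^2 + n*(4*y + 1)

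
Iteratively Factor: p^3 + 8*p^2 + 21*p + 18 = (p + 3)*(p^2 + 5*p + 6) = (p + 2)*(p + 3)*(p + 3)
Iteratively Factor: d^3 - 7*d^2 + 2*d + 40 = (d + 2)*(d^2 - 9*d + 20) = (d - 4)*(d + 2)*(d - 5)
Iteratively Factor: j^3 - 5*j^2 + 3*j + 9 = (j - 3)*(j^2 - 2*j - 3) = (j - 3)^2*(j + 1)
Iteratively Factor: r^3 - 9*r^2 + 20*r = (r)*(r^2 - 9*r + 20) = r*(r - 4)*(r - 5)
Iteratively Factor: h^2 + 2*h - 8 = (h + 4)*(h - 2)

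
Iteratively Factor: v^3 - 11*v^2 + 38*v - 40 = (v - 4)*(v^2 - 7*v + 10) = (v - 4)*(v - 2)*(v - 5)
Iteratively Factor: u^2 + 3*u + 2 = (u + 1)*(u + 2)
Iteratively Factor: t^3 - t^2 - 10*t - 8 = (t + 1)*(t^2 - 2*t - 8) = (t - 4)*(t + 1)*(t + 2)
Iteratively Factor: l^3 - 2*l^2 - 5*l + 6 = (l - 3)*(l^2 + l - 2) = (l - 3)*(l - 1)*(l + 2)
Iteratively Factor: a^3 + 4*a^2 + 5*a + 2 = (a + 1)*(a^2 + 3*a + 2) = (a + 1)*(a + 2)*(a + 1)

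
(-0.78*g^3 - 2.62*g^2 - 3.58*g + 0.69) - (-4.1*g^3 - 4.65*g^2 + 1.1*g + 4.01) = 3.32*g^3 + 2.03*g^2 - 4.68*g - 3.32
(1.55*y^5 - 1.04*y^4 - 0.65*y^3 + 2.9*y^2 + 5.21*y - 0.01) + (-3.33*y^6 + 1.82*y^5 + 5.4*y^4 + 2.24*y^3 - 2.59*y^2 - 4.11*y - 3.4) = -3.33*y^6 + 3.37*y^5 + 4.36*y^4 + 1.59*y^3 + 0.31*y^2 + 1.1*y - 3.41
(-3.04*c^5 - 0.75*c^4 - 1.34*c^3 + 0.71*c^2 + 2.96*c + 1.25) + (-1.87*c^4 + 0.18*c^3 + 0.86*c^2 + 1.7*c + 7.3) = -3.04*c^5 - 2.62*c^4 - 1.16*c^3 + 1.57*c^2 + 4.66*c + 8.55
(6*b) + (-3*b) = 3*b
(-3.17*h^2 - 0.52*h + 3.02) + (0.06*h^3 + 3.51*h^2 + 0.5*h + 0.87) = 0.06*h^3 + 0.34*h^2 - 0.02*h + 3.89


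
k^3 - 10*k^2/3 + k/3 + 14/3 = (k - 7/3)*(k - 2)*(k + 1)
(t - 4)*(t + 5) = t^2 + t - 20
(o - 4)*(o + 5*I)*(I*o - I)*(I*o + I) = -o^4 + 4*o^3 - 5*I*o^3 + o^2 + 20*I*o^2 - 4*o + 5*I*o - 20*I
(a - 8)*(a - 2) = a^2 - 10*a + 16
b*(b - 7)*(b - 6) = b^3 - 13*b^2 + 42*b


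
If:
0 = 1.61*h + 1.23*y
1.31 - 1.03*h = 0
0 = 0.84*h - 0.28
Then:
No Solution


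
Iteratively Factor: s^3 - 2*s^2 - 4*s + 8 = (s + 2)*(s^2 - 4*s + 4) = (s - 2)*(s + 2)*(s - 2)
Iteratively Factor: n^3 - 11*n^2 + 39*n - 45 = (n - 5)*(n^2 - 6*n + 9) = (n - 5)*(n - 3)*(n - 3)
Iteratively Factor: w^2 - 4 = (w - 2)*(w + 2)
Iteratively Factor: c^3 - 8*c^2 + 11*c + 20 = (c + 1)*(c^2 - 9*c + 20) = (c - 5)*(c + 1)*(c - 4)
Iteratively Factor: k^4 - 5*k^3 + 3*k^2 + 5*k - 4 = (k - 4)*(k^3 - k^2 - k + 1) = (k - 4)*(k + 1)*(k^2 - 2*k + 1) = (k - 4)*(k - 1)*(k + 1)*(k - 1)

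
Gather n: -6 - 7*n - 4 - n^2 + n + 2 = -n^2 - 6*n - 8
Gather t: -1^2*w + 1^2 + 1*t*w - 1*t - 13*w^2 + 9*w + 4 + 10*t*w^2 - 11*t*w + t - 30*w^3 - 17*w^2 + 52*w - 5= t*(10*w^2 - 10*w) - 30*w^3 - 30*w^2 + 60*w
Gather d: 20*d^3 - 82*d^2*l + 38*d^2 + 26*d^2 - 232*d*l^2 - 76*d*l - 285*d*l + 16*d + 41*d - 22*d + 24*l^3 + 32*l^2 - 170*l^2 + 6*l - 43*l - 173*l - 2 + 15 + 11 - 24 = 20*d^3 + d^2*(64 - 82*l) + d*(-232*l^2 - 361*l + 35) + 24*l^3 - 138*l^2 - 210*l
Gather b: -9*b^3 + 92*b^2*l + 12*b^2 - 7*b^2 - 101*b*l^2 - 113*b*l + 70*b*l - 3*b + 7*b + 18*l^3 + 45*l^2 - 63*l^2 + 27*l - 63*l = -9*b^3 + b^2*(92*l + 5) + b*(-101*l^2 - 43*l + 4) + 18*l^3 - 18*l^2 - 36*l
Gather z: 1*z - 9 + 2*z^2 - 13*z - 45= 2*z^2 - 12*z - 54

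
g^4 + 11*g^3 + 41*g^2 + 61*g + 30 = (g + 1)*(g + 2)*(g + 3)*(g + 5)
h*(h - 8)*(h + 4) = h^3 - 4*h^2 - 32*h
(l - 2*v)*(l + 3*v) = l^2 + l*v - 6*v^2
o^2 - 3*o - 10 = (o - 5)*(o + 2)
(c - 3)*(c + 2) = c^2 - c - 6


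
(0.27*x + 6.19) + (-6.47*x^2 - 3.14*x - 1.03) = -6.47*x^2 - 2.87*x + 5.16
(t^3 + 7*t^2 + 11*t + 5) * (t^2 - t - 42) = t^5 + 6*t^4 - 38*t^3 - 300*t^2 - 467*t - 210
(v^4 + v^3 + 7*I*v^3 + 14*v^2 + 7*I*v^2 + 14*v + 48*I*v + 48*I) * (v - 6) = v^5 - 5*v^4 + 7*I*v^4 + 8*v^3 - 35*I*v^3 - 70*v^2 + 6*I*v^2 - 84*v - 240*I*v - 288*I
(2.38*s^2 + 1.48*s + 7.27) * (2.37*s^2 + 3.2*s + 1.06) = 5.6406*s^4 + 11.1236*s^3 + 24.4887*s^2 + 24.8328*s + 7.7062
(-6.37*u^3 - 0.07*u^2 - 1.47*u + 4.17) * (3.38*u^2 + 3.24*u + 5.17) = -21.5306*u^5 - 20.8754*u^4 - 38.1283*u^3 + 8.9699*u^2 + 5.9109*u + 21.5589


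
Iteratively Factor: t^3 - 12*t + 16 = (t - 2)*(t^2 + 2*t - 8) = (t - 2)^2*(t + 4)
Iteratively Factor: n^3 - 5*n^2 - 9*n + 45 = (n - 3)*(n^2 - 2*n - 15) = (n - 3)*(n + 3)*(n - 5)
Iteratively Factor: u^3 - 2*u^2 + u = (u - 1)*(u^2 - u) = u*(u - 1)*(u - 1)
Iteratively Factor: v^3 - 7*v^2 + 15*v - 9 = (v - 1)*(v^2 - 6*v + 9) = (v - 3)*(v - 1)*(v - 3)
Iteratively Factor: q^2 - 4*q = (q)*(q - 4)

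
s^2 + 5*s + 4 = (s + 1)*(s + 4)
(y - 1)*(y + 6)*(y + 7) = y^3 + 12*y^2 + 29*y - 42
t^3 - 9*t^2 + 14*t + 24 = (t - 6)*(t - 4)*(t + 1)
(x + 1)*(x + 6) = x^2 + 7*x + 6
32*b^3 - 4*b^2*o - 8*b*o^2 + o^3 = (-8*b + o)*(-2*b + o)*(2*b + o)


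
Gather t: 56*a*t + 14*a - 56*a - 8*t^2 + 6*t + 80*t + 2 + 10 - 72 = -42*a - 8*t^2 + t*(56*a + 86) - 60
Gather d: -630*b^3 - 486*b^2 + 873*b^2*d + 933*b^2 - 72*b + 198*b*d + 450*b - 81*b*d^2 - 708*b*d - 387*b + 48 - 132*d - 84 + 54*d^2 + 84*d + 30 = -630*b^3 + 447*b^2 - 9*b + d^2*(54 - 81*b) + d*(873*b^2 - 510*b - 48) - 6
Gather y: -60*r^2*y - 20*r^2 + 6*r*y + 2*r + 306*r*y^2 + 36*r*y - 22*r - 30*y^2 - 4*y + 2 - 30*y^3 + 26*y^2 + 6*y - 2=-20*r^2 - 20*r - 30*y^3 + y^2*(306*r - 4) + y*(-60*r^2 + 42*r + 2)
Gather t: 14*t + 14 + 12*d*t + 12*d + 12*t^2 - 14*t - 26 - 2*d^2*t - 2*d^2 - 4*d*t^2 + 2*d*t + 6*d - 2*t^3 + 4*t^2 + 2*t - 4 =-2*d^2 + 18*d - 2*t^3 + t^2*(16 - 4*d) + t*(-2*d^2 + 14*d + 2) - 16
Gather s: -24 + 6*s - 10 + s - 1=7*s - 35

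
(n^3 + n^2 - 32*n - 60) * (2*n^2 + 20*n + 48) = 2*n^5 + 22*n^4 + 4*n^3 - 712*n^2 - 2736*n - 2880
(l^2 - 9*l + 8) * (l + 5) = l^3 - 4*l^2 - 37*l + 40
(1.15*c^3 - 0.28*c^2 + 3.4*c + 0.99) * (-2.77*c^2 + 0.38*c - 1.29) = -3.1855*c^5 + 1.2126*c^4 - 11.0079*c^3 - 1.0891*c^2 - 4.0098*c - 1.2771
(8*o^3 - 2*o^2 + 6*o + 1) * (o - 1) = 8*o^4 - 10*o^3 + 8*o^2 - 5*o - 1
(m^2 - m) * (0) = 0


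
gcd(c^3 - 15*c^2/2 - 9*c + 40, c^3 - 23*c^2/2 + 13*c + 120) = c^2 - 11*c/2 - 20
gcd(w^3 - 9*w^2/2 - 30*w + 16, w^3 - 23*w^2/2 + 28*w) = w - 8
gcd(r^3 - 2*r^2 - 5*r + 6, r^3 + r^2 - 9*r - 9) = r - 3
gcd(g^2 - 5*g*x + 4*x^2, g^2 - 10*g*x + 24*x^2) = -g + 4*x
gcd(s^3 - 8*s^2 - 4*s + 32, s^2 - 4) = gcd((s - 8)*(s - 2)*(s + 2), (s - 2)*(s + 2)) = s^2 - 4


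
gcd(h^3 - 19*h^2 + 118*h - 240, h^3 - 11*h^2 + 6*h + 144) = h^2 - 14*h + 48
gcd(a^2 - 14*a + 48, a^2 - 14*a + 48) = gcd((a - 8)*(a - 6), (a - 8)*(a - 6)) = a^2 - 14*a + 48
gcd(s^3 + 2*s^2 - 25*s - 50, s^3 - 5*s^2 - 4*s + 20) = s^2 - 3*s - 10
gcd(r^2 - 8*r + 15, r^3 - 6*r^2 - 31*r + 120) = r - 3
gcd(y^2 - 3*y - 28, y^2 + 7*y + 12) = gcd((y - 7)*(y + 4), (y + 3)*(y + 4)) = y + 4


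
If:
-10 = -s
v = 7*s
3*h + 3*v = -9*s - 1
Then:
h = -301/3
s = 10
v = 70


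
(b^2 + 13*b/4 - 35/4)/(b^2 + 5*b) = (b - 7/4)/b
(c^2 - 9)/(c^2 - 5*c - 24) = (c - 3)/(c - 8)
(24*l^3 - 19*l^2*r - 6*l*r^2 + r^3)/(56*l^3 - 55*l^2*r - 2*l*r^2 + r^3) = (3*l + r)/(7*l + r)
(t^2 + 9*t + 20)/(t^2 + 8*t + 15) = (t + 4)/(t + 3)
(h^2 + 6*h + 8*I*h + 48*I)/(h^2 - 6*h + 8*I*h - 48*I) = (h + 6)/(h - 6)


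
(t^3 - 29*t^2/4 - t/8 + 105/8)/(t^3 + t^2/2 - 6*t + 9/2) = (4*t^2 - 23*t - 35)/(4*(t^2 + 2*t - 3))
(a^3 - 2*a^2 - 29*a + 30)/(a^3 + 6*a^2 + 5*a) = (a^2 - 7*a + 6)/(a*(a + 1))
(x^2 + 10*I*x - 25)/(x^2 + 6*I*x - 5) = (x + 5*I)/(x + I)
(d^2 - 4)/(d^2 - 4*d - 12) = (d - 2)/(d - 6)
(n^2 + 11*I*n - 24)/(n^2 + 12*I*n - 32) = (n + 3*I)/(n + 4*I)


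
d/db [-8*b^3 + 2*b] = 2 - 24*b^2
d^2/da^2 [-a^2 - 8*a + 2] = -2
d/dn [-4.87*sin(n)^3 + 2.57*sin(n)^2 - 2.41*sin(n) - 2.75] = (-14.61*sin(n)^2 + 5.14*sin(n) - 2.41)*cos(n)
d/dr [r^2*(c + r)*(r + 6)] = r*(3*c*r + 12*c + 4*r^2 + 18*r)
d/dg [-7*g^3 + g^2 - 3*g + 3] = -21*g^2 + 2*g - 3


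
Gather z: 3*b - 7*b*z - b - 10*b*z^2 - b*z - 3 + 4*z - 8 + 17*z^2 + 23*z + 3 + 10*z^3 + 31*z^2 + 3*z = 2*b + 10*z^3 + z^2*(48 - 10*b) + z*(30 - 8*b) - 8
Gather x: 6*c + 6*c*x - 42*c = 6*c*x - 36*c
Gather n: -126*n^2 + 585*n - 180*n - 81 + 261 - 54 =-126*n^2 + 405*n + 126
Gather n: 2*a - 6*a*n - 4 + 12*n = 2*a + n*(12 - 6*a) - 4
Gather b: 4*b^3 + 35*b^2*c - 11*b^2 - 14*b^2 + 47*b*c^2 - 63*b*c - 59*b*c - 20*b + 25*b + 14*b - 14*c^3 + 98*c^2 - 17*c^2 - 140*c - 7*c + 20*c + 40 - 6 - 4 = 4*b^3 + b^2*(35*c - 25) + b*(47*c^2 - 122*c + 19) - 14*c^3 + 81*c^2 - 127*c + 30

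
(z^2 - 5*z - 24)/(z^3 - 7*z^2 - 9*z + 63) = (z - 8)/(z^2 - 10*z + 21)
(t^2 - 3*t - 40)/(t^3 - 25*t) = (t - 8)/(t*(t - 5))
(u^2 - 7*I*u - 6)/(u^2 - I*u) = (u - 6*I)/u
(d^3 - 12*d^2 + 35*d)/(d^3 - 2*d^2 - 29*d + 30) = d*(d^2 - 12*d + 35)/(d^3 - 2*d^2 - 29*d + 30)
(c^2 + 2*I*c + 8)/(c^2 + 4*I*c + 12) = (c + 4*I)/(c + 6*I)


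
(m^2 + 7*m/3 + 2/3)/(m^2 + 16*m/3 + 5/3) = (m + 2)/(m + 5)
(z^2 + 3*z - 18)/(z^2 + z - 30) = (z - 3)/(z - 5)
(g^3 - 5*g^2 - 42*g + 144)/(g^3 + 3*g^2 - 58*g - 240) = (g - 3)/(g + 5)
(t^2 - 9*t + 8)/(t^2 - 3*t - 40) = (t - 1)/(t + 5)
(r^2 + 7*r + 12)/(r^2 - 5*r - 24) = (r + 4)/(r - 8)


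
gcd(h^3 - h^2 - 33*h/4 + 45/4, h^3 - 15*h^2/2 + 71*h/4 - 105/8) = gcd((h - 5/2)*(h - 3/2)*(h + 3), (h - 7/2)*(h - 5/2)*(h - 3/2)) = h^2 - 4*h + 15/4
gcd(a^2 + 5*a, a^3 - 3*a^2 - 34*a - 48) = 1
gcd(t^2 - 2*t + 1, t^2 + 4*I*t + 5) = 1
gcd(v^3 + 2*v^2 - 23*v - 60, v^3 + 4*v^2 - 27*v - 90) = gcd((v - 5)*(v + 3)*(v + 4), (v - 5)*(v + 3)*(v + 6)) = v^2 - 2*v - 15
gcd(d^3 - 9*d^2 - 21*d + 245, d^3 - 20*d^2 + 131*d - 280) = d - 7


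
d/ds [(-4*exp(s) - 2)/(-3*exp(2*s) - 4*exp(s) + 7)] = 12*(-exp(2*s) - exp(s) - 3)*exp(s)/(9*exp(4*s) + 24*exp(3*s) - 26*exp(2*s) - 56*exp(s) + 49)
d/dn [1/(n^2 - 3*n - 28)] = (3 - 2*n)/(-n^2 + 3*n + 28)^2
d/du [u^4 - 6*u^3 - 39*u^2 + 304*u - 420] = 4*u^3 - 18*u^2 - 78*u + 304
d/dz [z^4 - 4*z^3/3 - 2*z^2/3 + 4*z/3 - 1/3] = 4*z^3 - 4*z^2 - 4*z/3 + 4/3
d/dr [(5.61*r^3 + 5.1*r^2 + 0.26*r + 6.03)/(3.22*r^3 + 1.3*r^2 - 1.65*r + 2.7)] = (-9.129*r^4 - 20.1874*r^3 - 21.5618*r^2 + 11.862*r + 10.6515)/(10.3684*r^6 + 8.372*r^5 - 8.936*r^4 + 13.098*r^3 + 9.7425*r^2 - 8.91*r + 7.29)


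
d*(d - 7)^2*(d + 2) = d^4 - 12*d^3 + 21*d^2 + 98*d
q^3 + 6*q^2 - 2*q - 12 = (q + 6)*(q - sqrt(2))*(q + sqrt(2))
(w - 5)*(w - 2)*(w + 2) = w^3 - 5*w^2 - 4*w + 20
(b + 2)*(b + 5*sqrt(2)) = b^2 + 2*b + 5*sqrt(2)*b + 10*sqrt(2)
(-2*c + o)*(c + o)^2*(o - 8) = -2*c^3*o + 16*c^3 - 3*c^2*o^2 + 24*c^2*o + o^4 - 8*o^3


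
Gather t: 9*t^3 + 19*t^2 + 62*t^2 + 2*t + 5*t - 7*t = 9*t^3 + 81*t^2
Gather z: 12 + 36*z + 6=36*z + 18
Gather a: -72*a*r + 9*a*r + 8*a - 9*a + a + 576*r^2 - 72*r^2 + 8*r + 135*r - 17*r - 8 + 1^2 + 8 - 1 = -63*a*r + 504*r^2 + 126*r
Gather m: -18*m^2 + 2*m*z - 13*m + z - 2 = -18*m^2 + m*(2*z - 13) + z - 2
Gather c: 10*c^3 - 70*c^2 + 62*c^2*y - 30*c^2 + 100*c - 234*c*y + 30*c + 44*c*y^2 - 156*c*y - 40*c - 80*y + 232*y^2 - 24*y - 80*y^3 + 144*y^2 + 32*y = 10*c^3 + c^2*(62*y - 100) + c*(44*y^2 - 390*y + 90) - 80*y^3 + 376*y^2 - 72*y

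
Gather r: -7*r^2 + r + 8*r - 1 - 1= -7*r^2 + 9*r - 2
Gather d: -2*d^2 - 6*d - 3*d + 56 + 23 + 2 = -2*d^2 - 9*d + 81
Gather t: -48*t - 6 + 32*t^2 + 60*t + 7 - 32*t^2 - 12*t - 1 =0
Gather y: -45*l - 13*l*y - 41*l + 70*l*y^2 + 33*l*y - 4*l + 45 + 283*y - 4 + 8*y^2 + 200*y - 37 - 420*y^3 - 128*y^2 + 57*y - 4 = -90*l - 420*y^3 + y^2*(70*l - 120) + y*(20*l + 540)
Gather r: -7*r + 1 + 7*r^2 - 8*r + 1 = 7*r^2 - 15*r + 2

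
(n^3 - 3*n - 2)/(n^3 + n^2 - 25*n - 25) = (n^2 - n - 2)/(n^2 - 25)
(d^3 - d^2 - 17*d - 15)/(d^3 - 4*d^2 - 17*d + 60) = (d^2 + 4*d + 3)/(d^2 + d - 12)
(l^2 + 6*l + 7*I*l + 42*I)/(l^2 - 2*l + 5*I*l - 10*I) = (l^2 + l*(6 + 7*I) + 42*I)/(l^2 + l*(-2 + 5*I) - 10*I)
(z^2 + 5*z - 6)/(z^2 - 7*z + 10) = (z^2 + 5*z - 6)/(z^2 - 7*z + 10)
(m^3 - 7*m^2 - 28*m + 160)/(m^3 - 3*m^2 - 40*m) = (m - 4)/m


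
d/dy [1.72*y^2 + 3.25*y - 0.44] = 3.44*y + 3.25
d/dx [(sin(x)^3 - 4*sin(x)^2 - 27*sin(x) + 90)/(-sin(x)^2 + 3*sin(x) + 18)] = (-6*sin(x) + cos(x)^2 - 22)*cos(x)/(sin(x) + 3)^2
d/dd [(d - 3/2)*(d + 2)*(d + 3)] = 3*d^2 + 7*d - 3/2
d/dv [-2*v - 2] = -2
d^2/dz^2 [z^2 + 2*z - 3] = 2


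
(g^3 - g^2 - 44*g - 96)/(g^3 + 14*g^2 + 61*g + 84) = (g - 8)/(g + 7)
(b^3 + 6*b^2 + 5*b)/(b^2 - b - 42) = b*(b^2 + 6*b + 5)/(b^2 - b - 42)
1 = 1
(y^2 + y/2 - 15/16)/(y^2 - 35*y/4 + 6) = (y + 5/4)/(y - 8)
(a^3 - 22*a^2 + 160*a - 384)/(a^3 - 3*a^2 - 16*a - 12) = (a^2 - 16*a + 64)/(a^2 + 3*a + 2)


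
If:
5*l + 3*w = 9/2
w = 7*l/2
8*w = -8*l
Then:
No Solution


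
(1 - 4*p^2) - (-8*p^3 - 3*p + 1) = 8*p^3 - 4*p^2 + 3*p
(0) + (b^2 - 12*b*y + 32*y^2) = b^2 - 12*b*y + 32*y^2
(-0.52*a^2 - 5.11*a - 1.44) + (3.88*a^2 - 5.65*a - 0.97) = 3.36*a^2 - 10.76*a - 2.41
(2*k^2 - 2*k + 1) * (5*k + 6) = 10*k^3 + 2*k^2 - 7*k + 6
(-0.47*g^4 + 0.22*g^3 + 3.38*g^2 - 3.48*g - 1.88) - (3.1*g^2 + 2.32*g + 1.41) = -0.47*g^4 + 0.22*g^3 + 0.28*g^2 - 5.8*g - 3.29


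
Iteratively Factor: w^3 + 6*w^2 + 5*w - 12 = (w - 1)*(w^2 + 7*w + 12) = (w - 1)*(w + 4)*(w + 3)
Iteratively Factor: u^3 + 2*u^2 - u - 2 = (u - 1)*(u^2 + 3*u + 2) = (u - 1)*(u + 2)*(u + 1)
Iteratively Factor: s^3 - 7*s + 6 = (s - 1)*(s^2 + s - 6) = (s - 2)*(s - 1)*(s + 3)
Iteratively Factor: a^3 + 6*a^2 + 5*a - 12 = (a - 1)*(a^2 + 7*a + 12) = (a - 1)*(a + 3)*(a + 4)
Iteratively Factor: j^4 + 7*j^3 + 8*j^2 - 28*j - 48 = (j + 2)*(j^3 + 5*j^2 - 2*j - 24) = (j + 2)*(j + 3)*(j^2 + 2*j - 8) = (j - 2)*(j + 2)*(j + 3)*(j + 4)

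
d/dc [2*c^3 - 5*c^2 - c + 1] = 6*c^2 - 10*c - 1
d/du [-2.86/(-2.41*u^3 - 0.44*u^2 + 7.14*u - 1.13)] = (-20.6778*u^2 - 2.5168*u + 20.4204)/(2.41*u^3 + 0.44*u^2 - 7.14*u + 1.13)^2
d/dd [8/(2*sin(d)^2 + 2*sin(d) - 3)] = -(16*sin(2*d) + 16*cos(d))/(-2*sin(d) + cos(2*d) + 2)^2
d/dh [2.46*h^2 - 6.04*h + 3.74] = 4.92*h - 6.04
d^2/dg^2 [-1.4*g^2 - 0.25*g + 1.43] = -2.80000000000000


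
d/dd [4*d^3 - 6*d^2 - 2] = 12*d*(d - 1)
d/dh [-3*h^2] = -6*h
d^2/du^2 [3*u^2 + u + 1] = 6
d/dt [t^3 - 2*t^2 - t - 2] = 3*t^2 - 4*t - 1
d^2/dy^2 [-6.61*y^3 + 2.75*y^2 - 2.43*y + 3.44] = 5.5 - 39.66*y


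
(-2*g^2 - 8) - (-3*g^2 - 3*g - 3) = g^2 + 3*g - 5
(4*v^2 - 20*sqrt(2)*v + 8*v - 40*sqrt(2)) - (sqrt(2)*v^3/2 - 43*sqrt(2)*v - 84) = -sqrt(2)*v^3/2 + 4*v^2 + 8*v + 23*sqrt(2)*v - 40*sqrt(2) + 84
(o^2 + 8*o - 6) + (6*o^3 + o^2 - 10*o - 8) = 6*o^3 + 2*o^2 - 2*o - 14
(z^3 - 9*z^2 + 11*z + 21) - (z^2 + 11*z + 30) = z^3 - 10*z^2 - 9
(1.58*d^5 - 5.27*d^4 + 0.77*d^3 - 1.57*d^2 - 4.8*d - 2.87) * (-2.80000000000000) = -4.424*d^5 + 14.756*d^4 - 2.156*d^3 + 4.396*d^2 + 13.44*d + 8.036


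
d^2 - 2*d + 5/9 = (d - 5/3)*(d - 1/3)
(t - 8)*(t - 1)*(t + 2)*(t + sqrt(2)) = t^4 - 7*t^3 + sqrt(2)*t^3 - 10*t^2 - 7*sqrt(2)*t^2 - 10*sqrt(2)*t + 16*t + 16*sqrt(2)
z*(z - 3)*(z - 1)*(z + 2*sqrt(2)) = z^4 - 4*z^3 + 2*sqrt(2)*z^3 - 8*sqrt(2)*z^2 + 3*z^2 + 6*sqrt(2)*z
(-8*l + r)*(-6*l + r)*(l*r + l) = 48*l^3*r + 48*l^3 - 14*l^2*r^2 - 14*l^2*r + l*r^3 + l*r^2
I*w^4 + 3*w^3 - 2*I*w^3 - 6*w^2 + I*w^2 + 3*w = w*(w - 1)*(w - 3*I)*(I*w - I)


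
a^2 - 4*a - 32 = (a - 8)*(a + 4)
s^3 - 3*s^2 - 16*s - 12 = (s - 6)*(s + 1)*(s + 2)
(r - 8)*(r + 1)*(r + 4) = r^3 - 3*r^2 - 36*r - 32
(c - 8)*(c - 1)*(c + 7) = c^3 - 2*c^2 - 55*c + 56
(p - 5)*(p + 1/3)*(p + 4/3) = p^3 - 10*p^2/3 - 71*p/9 - 20/9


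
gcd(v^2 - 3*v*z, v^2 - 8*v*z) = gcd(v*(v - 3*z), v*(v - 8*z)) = v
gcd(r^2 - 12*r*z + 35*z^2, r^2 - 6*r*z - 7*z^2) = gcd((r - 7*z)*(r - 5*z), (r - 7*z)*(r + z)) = -r + 7*z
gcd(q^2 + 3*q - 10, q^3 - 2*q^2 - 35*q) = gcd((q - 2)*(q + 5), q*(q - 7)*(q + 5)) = q + 5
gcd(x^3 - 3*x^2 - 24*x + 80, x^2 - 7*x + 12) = x - 4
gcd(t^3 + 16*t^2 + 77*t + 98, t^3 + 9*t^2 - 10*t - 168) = t + 7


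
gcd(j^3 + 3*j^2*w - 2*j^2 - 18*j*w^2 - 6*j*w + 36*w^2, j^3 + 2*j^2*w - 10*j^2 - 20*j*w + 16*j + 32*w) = j - 2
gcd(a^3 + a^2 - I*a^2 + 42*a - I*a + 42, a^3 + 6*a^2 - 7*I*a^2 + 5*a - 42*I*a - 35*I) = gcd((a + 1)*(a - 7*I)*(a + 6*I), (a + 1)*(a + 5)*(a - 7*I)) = a^2 + a*(1 - 7*I) - 7*I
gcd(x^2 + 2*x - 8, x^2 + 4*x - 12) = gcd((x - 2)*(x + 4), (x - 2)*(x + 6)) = x - 2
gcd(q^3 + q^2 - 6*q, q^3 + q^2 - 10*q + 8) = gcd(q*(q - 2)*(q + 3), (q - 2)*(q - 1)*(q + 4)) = q - 2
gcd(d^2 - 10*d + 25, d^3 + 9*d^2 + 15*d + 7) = 1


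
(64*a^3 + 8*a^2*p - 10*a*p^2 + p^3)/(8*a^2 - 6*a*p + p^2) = (-16*a^2 - 6*a*p + p^2)/(-2*a + p)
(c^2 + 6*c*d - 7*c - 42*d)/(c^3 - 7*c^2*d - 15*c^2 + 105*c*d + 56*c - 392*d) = (c + 6*d)/(c^2 - 7*c*d - 8*c + 56*d)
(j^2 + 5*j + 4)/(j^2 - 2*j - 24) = (j + 1)/(j - 6)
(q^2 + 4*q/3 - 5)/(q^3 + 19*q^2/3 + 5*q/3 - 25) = 1/(q + 5)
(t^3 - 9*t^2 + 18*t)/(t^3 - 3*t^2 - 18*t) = (t - 3)/(t + 3)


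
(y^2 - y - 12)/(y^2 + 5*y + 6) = (y - 4)/(y + 2)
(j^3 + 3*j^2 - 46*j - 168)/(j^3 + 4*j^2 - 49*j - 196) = (j + 6)/(j + 7)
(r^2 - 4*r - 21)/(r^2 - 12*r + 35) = (r + 3)/(r - 5)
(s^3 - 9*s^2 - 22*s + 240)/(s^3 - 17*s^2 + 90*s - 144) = (s + 5)/(s - 3)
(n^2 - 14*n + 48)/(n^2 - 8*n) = (n - 6)/n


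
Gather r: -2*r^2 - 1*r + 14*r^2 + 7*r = 12*r^2 + 6*r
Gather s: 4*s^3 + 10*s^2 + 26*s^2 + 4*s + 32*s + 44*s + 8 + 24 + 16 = 4*s^3 + 36*s^2 + 80*s + 48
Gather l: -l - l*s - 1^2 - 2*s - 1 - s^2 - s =l*(-s - 1) - s^2 - 3*s - 2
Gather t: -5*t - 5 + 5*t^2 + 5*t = 5*t^2 - 5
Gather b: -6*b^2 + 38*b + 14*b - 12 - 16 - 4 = -6*b^2 + 52*b - 32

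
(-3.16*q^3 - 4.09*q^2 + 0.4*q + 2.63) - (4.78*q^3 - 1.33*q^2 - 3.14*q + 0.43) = -7.94*q^3 - 2.76*q^2 + 3.54*q + 2.2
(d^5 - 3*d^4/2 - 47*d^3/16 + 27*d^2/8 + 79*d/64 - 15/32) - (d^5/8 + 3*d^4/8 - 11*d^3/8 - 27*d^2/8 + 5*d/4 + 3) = 7*d^5/8 - 15*d^4/8 - 25*d^3/16 + 27*d^2/4 - d/64 - 111/32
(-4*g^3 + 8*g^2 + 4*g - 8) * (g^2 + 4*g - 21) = -4*g^5 - 8*g^4 + 120*g^3 - 160*g^2 - 116*g + 168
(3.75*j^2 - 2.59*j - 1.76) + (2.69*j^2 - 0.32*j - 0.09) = 6.44*j^2 - 2.91*j - 1.85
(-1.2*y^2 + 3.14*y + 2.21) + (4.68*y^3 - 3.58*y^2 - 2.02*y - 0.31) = 4.68*y^3 - 4.78*y^2 + 1.12*y + 1.9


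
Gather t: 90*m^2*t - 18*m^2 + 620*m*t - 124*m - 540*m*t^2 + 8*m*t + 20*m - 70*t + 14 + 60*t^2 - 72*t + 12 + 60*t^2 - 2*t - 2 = -18*m^2 - 104*m + t^2*(120 - 540*m) + t*(90*m^2 + 628*m - 144) + 24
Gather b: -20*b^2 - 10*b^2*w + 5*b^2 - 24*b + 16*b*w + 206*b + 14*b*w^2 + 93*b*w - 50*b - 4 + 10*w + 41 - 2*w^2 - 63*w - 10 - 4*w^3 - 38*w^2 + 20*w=b^2*(-10*w - 15) + b*(14*w^2 + 109*w + 132) - 4*w^3 - 40*w^2 - 33*w + 27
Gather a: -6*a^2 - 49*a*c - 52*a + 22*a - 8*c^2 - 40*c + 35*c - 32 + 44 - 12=-6*a^2 + a*(-49*c - 30) - 8*c^2 - 5*c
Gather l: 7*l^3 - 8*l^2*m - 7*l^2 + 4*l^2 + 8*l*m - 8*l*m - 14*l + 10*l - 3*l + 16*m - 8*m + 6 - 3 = 7*l^3 + l^2*(-8*m - 3) - 7*l + 8*m + 3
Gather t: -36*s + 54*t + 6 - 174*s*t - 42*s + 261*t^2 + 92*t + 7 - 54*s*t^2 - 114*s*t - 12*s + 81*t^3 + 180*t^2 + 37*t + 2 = -90*s + 81*t^3 + t^2*(441 - 54*s) + t*(183 - 288*s) + 15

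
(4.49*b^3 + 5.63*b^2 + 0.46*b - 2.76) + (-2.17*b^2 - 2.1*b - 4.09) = 4.49*b^3 + 3.46*b^2 - 1.64*b - 6.85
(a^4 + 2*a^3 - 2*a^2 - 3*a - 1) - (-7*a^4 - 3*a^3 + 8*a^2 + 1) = 8*a^4 + 5*a^3 - 10*a^2 - 3*a - 2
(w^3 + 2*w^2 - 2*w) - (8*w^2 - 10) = w^3 - 6*w^2 - 2*w + 10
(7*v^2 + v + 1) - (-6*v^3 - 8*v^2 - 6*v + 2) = 6*v^3 + 15*v^2 + 7*v - 1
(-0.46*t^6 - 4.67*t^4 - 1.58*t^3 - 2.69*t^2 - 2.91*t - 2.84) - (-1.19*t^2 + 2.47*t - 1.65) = -0.46*t^6 - 4.67*t^4 - 1.58*t^3 - 1.5*t^2 - 5.38*t - 1.19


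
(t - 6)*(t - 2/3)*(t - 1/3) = t^3 - 7*t^2 + 56*t/9 - 4/3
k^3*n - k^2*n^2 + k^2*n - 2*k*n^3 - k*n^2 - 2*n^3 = (k - 2*n)*(k + n)*(k*n + n)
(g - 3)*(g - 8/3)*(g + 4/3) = g^3 - 13*g^2/3 + 4*g/9 + 32/3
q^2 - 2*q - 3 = (q - 3)*(q + 1)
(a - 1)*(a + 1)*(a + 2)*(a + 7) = a^4 + 9*a^3 + 13*a^2 - 9*a - 14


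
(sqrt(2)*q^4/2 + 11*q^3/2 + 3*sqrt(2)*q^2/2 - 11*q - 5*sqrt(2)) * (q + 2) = sqrt(2)*q^5/2 + sqrt(2)*q^4 + 11*q^4/2 + 3*sqrt(2)*q^3/2 + 11*q^3 - 11*q^2 + 3*sqrt(2)*q^2 - 22*q - 5*sqrt(2)*q - 10*sqrt(2)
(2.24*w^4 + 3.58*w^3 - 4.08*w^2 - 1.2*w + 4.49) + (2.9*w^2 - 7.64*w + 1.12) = 2.24*w^4 + 3.58*w^3 - 1.18*w^2 - 8.84*w + 5.61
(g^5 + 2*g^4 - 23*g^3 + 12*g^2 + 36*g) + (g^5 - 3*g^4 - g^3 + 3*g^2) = 2*g^5 - g^4 - 24*g^3 + 15*g^2 + 36*g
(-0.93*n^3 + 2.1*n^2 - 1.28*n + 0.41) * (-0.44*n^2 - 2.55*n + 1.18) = 0.4092*n^5 + 1.4475*n^4 - 5.8892*n^3 + 5.5616*n^2 - 2.5559*n + 0.4838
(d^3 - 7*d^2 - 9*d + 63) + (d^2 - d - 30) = d^3 - 6*d^2 - 10*d + 33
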